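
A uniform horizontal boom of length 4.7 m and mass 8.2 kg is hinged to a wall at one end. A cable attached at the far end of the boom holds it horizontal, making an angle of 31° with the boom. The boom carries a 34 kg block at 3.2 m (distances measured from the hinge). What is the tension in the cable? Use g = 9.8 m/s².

T ≈ 518 N

Choose the hinge as the axis so the unknown hinge reaction has zero arm there.
Beam weight: 8.2 × 9.8 = 80.36 N down at 2.35 m → arm 2.35 m, τ = 80.36 × 2.35 = 188.8 N·m clockwise.
Block: 34 × 9.8 = 333.2 N down at 3.2 m → arm 3.2 m, τ = 333.2 × 3.2 = 1066 N·m clockwise.
Total clockwise load moment = 1255 N·m.
The cable tension T acts at 4.7 m; only its component perpendicular to the boom, T sinθ, produces torque. sin 31° = 0.515.
For rotational equilibrium, T × 4.7 × 0.515 = 1255, so T = 1255 / 2.421 = 518 N.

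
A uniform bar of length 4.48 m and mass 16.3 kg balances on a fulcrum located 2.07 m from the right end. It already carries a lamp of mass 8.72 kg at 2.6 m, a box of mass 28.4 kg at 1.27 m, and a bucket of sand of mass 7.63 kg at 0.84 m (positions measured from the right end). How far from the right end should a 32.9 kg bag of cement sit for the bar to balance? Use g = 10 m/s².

Taking torques about the fulcrum (at 2.07 m from the right end):
Beam weight: 16.3 × 10 = 163 N down at 2.24 m → arm 0.17 m, τ = 163 × 0.17 = 27.71 N·m counterclockwise.
Lamp: 8.72 × 10 = 87.2 N down at 2.6 m → arm 0.53 m, τ = 87.2 × 0.53 = 46.22 N·m counterclockwise.
Box: 28.4 × 10 = 284 N down at 1.27 m → arm 0.8 m, τ = 284 × 0.8 = 227.2 N·m clockwise.
Bucket of sand: 7.63 × 10 = 76.3 N down at 0.84 m → arm 1.23 m, τ = 76.3 × 1.23 = 93.85 N·m clockwise.
Net moment of existing loads = 247.1 N·m clockwise.
The bag of cement weighs 32.9 × 10 = 329 N and must supply an equal counterclockwise moment, so its lever arm about the fulcrum is 247.1 / 329 = 0.751 m.
That puts it at 2.07 + 0.751 = 2.82 m from the right end.

x ≈ 2.82 m from the right end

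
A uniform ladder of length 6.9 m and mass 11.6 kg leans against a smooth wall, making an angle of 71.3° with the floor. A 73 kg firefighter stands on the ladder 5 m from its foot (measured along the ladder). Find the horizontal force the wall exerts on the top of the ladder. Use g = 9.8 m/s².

N_wall ≈ 195 N

About the foot of the ladder:
Ladder weight 11.6×9.8 = 113.7 N acts at 3.45 m along the ladder; its horizontal arm is 3.45·cos71.3° = 1.106 m → τ = 125.8 N·m clockwise.
Firefighter: 73×9.8 = 715.4 N at 5 m → arm 1.603 m → τ = 1147 N·m clockwise.
Wall normal N acts horizontally at the top; its moment arm is the height L sinθ = 6.9·sin71.3° = 6.536 m, counterclockwise.
Balancing moments: N × 6.536 = 1273, giving N = 195 N.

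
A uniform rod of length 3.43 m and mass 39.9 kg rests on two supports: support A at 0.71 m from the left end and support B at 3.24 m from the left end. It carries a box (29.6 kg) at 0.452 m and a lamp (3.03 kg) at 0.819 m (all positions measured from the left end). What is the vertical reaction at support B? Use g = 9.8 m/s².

About support A:
Beam weight: 39.9 × 9.8 = 391 N down at 1.715 m → arm 1.005 m, τ = 391 × 1.005 = 393 N·m clockwise.
Box: 29.6 × 9.8 = 290.1 N down at 0.452 m → arm 0.258 m, τ = 290.1 × 0.258 = 74.85 N·m counterclockwise.
Lamp: 3.03 × 9.8 = 29.69 N down at 0.819 m → arm 0.109 m, τ = 29.69 × 0.109 = 3.236 N·m clockwise.
Net load moment about support A = 321.4 N·m clockwise.
Reaction R at support B is upward at 3.24 m, arm 2.53 m → moment R × 2.53 counterclockwise.
Στ = 0 ⇒ R × 2.53 = 321.4 ⇒ R = 127 N.

R_B ≈ 127 N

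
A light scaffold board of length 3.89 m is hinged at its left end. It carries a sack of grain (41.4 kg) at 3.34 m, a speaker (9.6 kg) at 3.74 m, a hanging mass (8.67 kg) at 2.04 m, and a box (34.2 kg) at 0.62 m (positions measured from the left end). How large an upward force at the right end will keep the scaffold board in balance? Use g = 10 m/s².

F ≈ 548 N

Taking torques about the left end:
Sack of grain: 41.4 × 10 = 414 N down at 3.34 m → arm 3.34 m, τ = 414 × 3.34 = 1383 N·m clockwise.
Speaker: 9.6 × 10 = 96 N down at 3.74 m → arm 3.74 m, τ = 96 × 3.74 = 359 N·m clockwise.
Hanging mass: 8.67 × 10 = 86.7 N down at 2.04 m → arm 2.04 m, τ = 86.7 × 2.04 = 176.9 N·m clockwise.
Box: 34.2 × 10 = 342 N down at 0.62 m → arm 0.62 m, τ = 342 × 0.62 = 212 N·m clockwise.
Net moment of the loads = 2131 N·m clockwise.
The upward force F acts at the right end, arm 3.89 m, giving F × 3.89 counterclockwise.
Balancing moments: F × 3.89 = 2131, giving F = 2131 / 3.89 = 548 N.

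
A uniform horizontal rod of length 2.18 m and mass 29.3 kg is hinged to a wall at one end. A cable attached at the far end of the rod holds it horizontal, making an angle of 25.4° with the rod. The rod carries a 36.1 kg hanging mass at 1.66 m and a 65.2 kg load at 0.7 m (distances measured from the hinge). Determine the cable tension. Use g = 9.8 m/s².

About the hinge:
Beam weight: 29.3 × 9.8 = 287.1 N down at 1.09 m → arm 1.09 m, τ = 287.1 × 1.09 = 312.9 N·m clockwise.
Hanging mass: 36.1 × 9.8 = 353.8 N down at 1.66 m → arm 1.66 m, τ = 353.8 × 1.66 = 587.3 N·m clockwise.
Load: 65.2 × 9.8 = 639 N down at 0.7 m → arm 0.7 m, τ = 639 × 0.7 = 447.3 N·m clockwise.
Total clockwise load moment = 1348 N·m.
The cable tension T acts at 2.18 m; only its component perpendicular to the rod, T sinθ, produces torque. sin 25.4° = 0.4289.
For rotational equilibrium, T × 2.18 × 0.4289 = 1348, so T = 1348 / 0.935 = 1440 N.

T ≈ 1440 N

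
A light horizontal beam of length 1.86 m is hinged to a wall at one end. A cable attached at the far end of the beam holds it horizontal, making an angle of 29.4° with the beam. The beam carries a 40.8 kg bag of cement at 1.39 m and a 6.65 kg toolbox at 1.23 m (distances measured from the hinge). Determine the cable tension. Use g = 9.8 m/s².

T ≈ 696 N

Take moments about the hinge.
Bag of cement: 40.8 × 9.8 = 399.8 N down at 1.39 m → arm 1.39 m, τ = 399.8 × 1.39 = 555.7 N·m clockwise.
Toolbox: 6.65 × 9.8 = 65.17 N down at 1.23 m → arm 1.23 m, τ = 65.17 × 1.23 = 80.16 N·m clockwise.
Total clockwise load moment = 635.9 N·m.
The cable tension T acts at 1.86 m; only its component perpendicular to the beam, T sinθ, produces torque. sin 29.4° = 0.4909.
Setting net torque to zero: T × 1.86 × 0.4909 = 635.9 → T = 635.9 / 0.9131 = 696 N.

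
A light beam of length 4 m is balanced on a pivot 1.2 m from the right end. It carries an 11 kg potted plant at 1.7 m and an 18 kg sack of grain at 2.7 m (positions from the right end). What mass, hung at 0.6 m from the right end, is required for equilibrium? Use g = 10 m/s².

m ≈ 54.2 kg

Take moments about the pivot (at 1.2 m from the right end).
Potted plant: 11 × 10 = 110 N down at 1.7 m → arm 0.5 m, τ = 110 × 0.5 = 55 N·m counterclockwise.
Sack of grain: 18 × 10 = 180 N down at 2.7 m → arm 1.5 m, τ = 180 × 1.5 = 270 N·m counterclockwise.
Net moment of known loads = 325 N·m counterclockwise.
An unknown mass m at 0.6 m has arm 0.6 m; its moment is m·g·0.6 clockwise.
Balancing moments: m × 10 × 0.6 = 325, giving m = 325 / (10 × 0.6) = 54.2 kg.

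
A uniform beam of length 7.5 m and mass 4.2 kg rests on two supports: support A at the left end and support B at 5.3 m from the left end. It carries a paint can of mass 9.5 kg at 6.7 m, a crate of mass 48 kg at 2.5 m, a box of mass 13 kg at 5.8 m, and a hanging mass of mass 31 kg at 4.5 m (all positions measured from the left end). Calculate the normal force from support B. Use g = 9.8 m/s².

R_B ≈ 766 N

Choose support A as the axis so its reaction then has zero moment arm.
Beam weight: 4.2 × 9.8 = 41.16 N down at 3.75 m → arm 3.75 m, τ = 41.16 × 3.75 = 154.3 N·m clockwise.
Paint can: 9.5 × 9.8 = 93.1 N down at 6.7 m → arm 6.7 m, τ = 93.1 × 6.7 = 623.8 N·m clockwise.
Crate: 48 × 9.8 = 470.4 N down at 2.5 m → arm 2.5 m, τ = 470.4 × 2.5 = 1176 N·m clockwise.
Box: 13 × 9.8 = 127.4 N down at 5.8 m → arm 5.8 m, τ = 127.4 × 5.8 = 738.9 N·m clockwise.
Hanging mass: 31 × 9.8 = 303.8 N down at 4.5 m → arm 4.5 m, τ = 303.8 × 4.5 = 1367 N·m clockwise.
Net load moment about support A = 4060 N·m clockwise.
Reaction R at support B is upward at 5.3 m, arm 5.3 m → moment R × 5.3 counterclockwise.
Balancing moments: R × 5.3 = 4060, giving R = 766 N.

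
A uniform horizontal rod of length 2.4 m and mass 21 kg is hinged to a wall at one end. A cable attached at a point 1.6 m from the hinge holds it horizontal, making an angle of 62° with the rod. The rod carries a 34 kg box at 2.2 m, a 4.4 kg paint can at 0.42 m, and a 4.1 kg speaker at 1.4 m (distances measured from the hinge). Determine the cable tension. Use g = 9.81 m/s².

T ≈ 747 N

Sum moments about the hinge (the unknown hinge reaction has zero arm there).
Beam weight: 21 × 9.81 = 206 N down at 1.2 m → arm 1.2 m, τ = 206 × 1.2 = 247.2 N·m clockwise.
Box: 34 × 9.81 = 333.5 N down at 2.2 m → arm 2.2 m, τ = 333.5 × 2.2 = 733.7 N·m clockwise.
Paint can: 4.4 × 9.81 = 43.16 N down at 0.42 m → arm 0.42 m, τ = 43.16 × 0.42 = 18.13 N·m clockwise.
Speaker: 4.1 × 9.81 = 40.22 N down at 1.4 m → arm 1.4 m, τ = 40.22 × 1.4 = 56.31 N·m clockwise.
Total clockwise load moment = 1055 N·m.
The cable tension T acts at 1.6 m; only its component perpendicular to the rod, T sinθ, produces torque. sin 62° = 0.8829.
Setting net torque to zero: T × 1.6 × 0.8829 = 1055 → T = 1055 / 1.413 = 747 N.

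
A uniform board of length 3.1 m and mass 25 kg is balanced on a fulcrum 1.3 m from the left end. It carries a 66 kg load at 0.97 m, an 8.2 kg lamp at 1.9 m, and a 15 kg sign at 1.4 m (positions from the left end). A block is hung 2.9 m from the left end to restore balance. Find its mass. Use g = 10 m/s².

Taking torques about the fulcrum (at 1.3 m from the left end):
Beam weight: 25 × 10 = 250 N down at 1.55 m → arm 0.25 m, τ = 250 × 0.25 = 62.5 N·m clockwise.
Load: 66 × 10 = 660 N down at 0.97 m → arm 0.33 m, τ = 660 × 0.33 = 217.8 N·m counterclockwise.
Lamp: 8.2 × 10 = 82 N down at 1.9 m → arm 0.6 m, τ = 82 × 0.6 = 49.2 N·m clockwise.
Sign: 15 × 10 = 150 N down at 1.4 m → arm 0.1 m, τ = 150 × 0.1 = 15 N·m clockwise.
Net moment of known loads = 91.1 N·m counterclockwise.
An unknown mass m at 2.9 m has arm 1.6 m; its moment is m·g·1.6 clockwise.
Στ = 0 ⇒ m × 10 × 1.6 = 91.1 ⇒ m = 91.1 / (10 × 1.6) = 5.69 kg.

m ≈ 5.69 kg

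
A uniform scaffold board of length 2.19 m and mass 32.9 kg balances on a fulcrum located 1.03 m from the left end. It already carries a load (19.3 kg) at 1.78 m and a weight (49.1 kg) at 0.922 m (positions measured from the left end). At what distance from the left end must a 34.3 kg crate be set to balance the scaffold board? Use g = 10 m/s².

Sum moments about the fulcrum (at 1.03 m from the left end) (the support reaction has zero arm there).
Beam weight: 32.9 × 10 = 329 N down at 1.095 m → arm 0.065 m, τ = 329 × 0.065 = 21.39 N·m clockwise.
Load: 19.3 × 10 = 193 N down at 1.78 m → arm 0.75 m, τ = 193 × 0.75 = 144.8 N·m clockwise.
Weight: 49.1 × 10 = 491 N down at 0.922 m → arm 0.108 m, τ = 491 × 0.108 = 53.03 N·m counterclockwise.
Net moment of existing loads = 113.2 N·m clockwise.
The crate weighs 34.3 × 10 = 343 N and must supply an equal counterclockwise moment, so its lever arm about the fulcrum is 113.2 / 343 = 0.33 m.
That puts it at 1.03 − 0.33 = 0.7 m from the left end.

x ≈ 0.7 m from the left end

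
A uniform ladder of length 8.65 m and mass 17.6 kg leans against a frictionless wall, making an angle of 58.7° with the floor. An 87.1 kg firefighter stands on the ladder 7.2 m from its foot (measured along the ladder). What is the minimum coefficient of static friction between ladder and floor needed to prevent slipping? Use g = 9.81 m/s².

Take moments about the foot of the ladder.
Ladder weight 17.6×9.81 = 172.7 N acts at 4.325 m along the ladder; its horizontal arm is 4.325·cos58.7° = 2.247 m → τ = 388.1 N·m clockwise.
Firefighter: 87.1×9.81 = 854.5 N at 7.2 m → arm 3.741 m → τ = 3197 N·m clockwise.
Wall normal N acts horizontally at the top; its moment arm is the height L sinθ = 8.65·sin58.7° = 7.391 m, counterclockwise.
Balancing moments: N × 7.391 = 3585, giving N = 485 N.
ΣFx = 0 ⇒ f = N_wall = 485 N. ΣFy = 0 ⇒ N_floor = 1027 N.
μ_min = f / N_floor = 485 / 1027 = 0.472.

μ_min ≈ 0.472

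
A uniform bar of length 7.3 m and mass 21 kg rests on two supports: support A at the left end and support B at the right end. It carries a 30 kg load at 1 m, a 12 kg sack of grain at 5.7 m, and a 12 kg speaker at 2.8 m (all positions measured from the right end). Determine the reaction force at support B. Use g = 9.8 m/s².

Taking torques about support A:
Beam weight: 21 × 9.8 = 205.8 N down at 3.65 m → arm 3.65 m, τ = 205.8 × 3.65 = 751.2 N·m clockwise.
Load: 30 × 9.8 = 294 N down at 1 m → arm 6.3 m, τ = 294 × 6.3 = 1852 N·m clockwise.
Sack of grain: 12 × 9.8 = 117.6 N down at 5.7 m → arm 1.6 m, τ = 117.6 × 1.6 = 188.2 N·m clockwise.
Speaker: 12 × 9.8 = 117.6 N down at 2.8 m → arm 4.5 m, τ = 117.6 × 4.5 = 529.2 N·m clockwise.
Net load moment about support A = 3321 N·m clockwise.
Reaction R at support B is upward at 0 m, arm 7.3 m → moment R × 7.3 counterclockwise.
For rotational equilibrium, R × 7.3 = 3321, so R = 455 N.

R_B ≈ 455 N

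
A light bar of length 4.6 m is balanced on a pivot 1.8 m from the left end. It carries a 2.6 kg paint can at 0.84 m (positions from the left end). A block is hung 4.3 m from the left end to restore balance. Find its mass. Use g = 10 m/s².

Taking torques about the pivot (at 1.8 m from the left end):
Paint can: 2.6 × 10 = 26 N down at 0.84 m → arm 0.96 m, τ = 26 × 0.96 = 24.96 N·m counterclockwise.
Net moment of known loads = 24.96 N·m counterclockwise.
An unknown mass m at 4.3 m has arm 2.5 m; its moment is m·g·2.5 clockwise.
For rotational equilibrium, m × 10 × 2.5 = 24.96, so m = 24.96 / (10 × 2.5) = 0.998 kg.

m ≈ 0.998 kg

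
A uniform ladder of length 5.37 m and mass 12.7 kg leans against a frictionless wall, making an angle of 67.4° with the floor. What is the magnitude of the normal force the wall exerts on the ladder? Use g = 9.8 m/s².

Sum moments about the foot of the ladder (the floor normal and friction both act there and drop out).
Ladder weight 12.7×9.8 = 124.5 N acts at 2.685 m along the ladder; its horizontal arm is 2.685·cos67.4° = 1.032 m → τ = 128.5 N·m clockwise.
Wall normal N acts horizontally at the top; its moment arm is the height L sinθ = 5.37·sin67.4° = 4.958 m, counterclockwise.
Στ = 0 ⇒ N × 4.958 = 128.5 ⇒ N = 25.9 N.

N_wall ≈ 25.9 N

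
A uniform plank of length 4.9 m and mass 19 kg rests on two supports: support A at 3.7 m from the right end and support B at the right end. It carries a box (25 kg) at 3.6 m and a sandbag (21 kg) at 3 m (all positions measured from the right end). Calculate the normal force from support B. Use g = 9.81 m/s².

Taking torques about support A:
Beam weight: 19 × 9.81 = 186.4 N down at 2.45 m → arm 1.25 m, τ = 186.4 × 1.25 = 233 N·m clockwise.
Box: 25 × 9.81 = 245.2 N down at 3.6 m → arm 0.1 m, τ = 245.2 × 0.1 = 24.52 N·m clockwise.
Sandbag: 21 × 9.81 = 206 N down at 3 m → arm 0.7 m, τ = 206 × 0.7 = 144.2 N·m clockwise.
Net load moment about support A = 401.7 N·m clockwise.
Reaction R at support B is upward at 0 m, arm 3.7 m → moment R × 3.7 counterclockwise.
Balancing moments: R × 3.7 = 401.7, giving R = 109 N.

R_B ≈ 109 N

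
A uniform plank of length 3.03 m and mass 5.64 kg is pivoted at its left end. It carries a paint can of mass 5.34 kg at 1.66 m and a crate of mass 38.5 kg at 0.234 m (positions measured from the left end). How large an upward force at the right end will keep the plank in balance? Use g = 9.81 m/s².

F ≈ 85.5 N

Sum moments about the left end (the unknown pivot reaction has zero arm there).
Beam weight: 5.64 × 9.81 = 55.33 N down at 1.515 m → arm 1.515 m, τ = 55.33 × 1.515 = 83.82 N·m clockwise.
Paint can: 5.34 × 9.81 = 52.39 N down at 1.66 m → arm 1.66 m, τ = 52.39 × 1.66 = 86.97 N·m clockwise.
Crate: 38.5 × 9.81 = 377.7 N down at 0.234 m → arm 0.234 m, τ = 377.7 × 0.234 = 88.38 N·m clockwise.
Net moment of the loads = 259.2 N·m clockwise.
The upward force F acts at the right end, arm 3.03 m, giving F × 3.03 counterclockwise.
Στ = 0 ⇒ F × 3.03 = 259.2 ⇒ F = 259.2 / 3.03 = 85.5 N.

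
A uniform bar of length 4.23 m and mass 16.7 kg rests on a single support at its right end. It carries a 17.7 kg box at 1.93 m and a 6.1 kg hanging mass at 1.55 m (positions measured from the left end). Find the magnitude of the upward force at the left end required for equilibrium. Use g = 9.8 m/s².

F ≈ 214 N

Taking torques about the right end:
Beam weight: 16.7 × 9.8 = 163.7 N down at 2.115 m → arm 2.115 m, τ = 163.7 × 2.115 = 346.2 N·m counterclockwise.
Box: 17.7 × 9.8 = 173.5 N down at 1.93 m → arm 2.3 m, τ = 173.5 × 2.3 = 399 N·m counterclockwise.
Hanging mass: 6.1 × 9.8 = 59.78 N down at 1.55 m → arm 2.68 m, τ = 59.78 × 2.68 = 160.2 N·m counterclockwise.
Net moment of the loads = 905.4 N·m counterclockwise.
The upward force F acts at the left end, arm 4.23 m, giving F × 4.23 clockwise.
Setting net torque to zero: F × 4.23 = 905.4 → F = 905.4 / 4.23 = 214 N.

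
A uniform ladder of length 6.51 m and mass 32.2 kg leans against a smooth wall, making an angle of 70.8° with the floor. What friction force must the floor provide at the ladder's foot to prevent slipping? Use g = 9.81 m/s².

f ≈ 55 N

Sum moments about the foot of the ladder (the floor normal and friction both act there and drop out).
Ladder weight 32.2×9.81 = 315.9 N acts at 3.255 m along the ladder; its horizontal arm is 3.255·cos70.8° = 1.07 m → τ = 338 N·m clockwise.
Wall normal N acts horizontally at the top; its moment arm is the height L sinθ = 6.51·sin70.8° = 6.148 m, counterclockwise.
For rotational equilibrium, N × 6.148 = 338, so N = 55 N.
ΣFx = 0: friction at the foot balances the wall's push, so f = N_wall = 55 N.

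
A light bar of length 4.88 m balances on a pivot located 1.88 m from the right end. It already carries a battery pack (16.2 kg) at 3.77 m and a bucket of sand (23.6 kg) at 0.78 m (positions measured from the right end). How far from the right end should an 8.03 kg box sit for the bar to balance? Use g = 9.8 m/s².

x ≈ 1.3 m from the right end

About the pivot (at 1.88 m from the right end):
Battery pack: 16.2 × 9.8 = 158.8 N down at 3.77 m → arm 1.89 m, τ = 158.8 × 1.89 = 300.1 N·m counterclockwise.
Bucket of sand: 23.6 × 9.8 = 231.3 N down at 0.78 m → arm 1.1 m, τ = 231.3 × 1.1 = 254.4 N·m clockwise.
Net moment of existing loads = 45.7 N·m counterclockwise.
The box weighs 8.03 × 9.8 = 78.69 N and must supply an equal clockwise moment, so its lever arm about the pivot is 45.7 / 78.69 = 0.581 m.
That puts it at 1.88 − 0.581 = 1.3 m from the right end.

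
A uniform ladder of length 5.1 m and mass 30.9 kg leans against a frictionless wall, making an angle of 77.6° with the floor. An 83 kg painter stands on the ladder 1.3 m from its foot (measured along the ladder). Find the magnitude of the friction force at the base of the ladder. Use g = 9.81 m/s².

About the foot of the ladder:
Ladder weight 30.9×9.81 = 303.1 N acts at 2.55 m along the ladder; its horizontal arm is 2.55·cos77.6° = 0.5476 m → τ = 166 N·m clockwise.
Painter: 83×9.81 = 814.2 N at 1.3 m → arm 0.2792 m → τ = 227.3 N·m clockwise.
Wall normal N acts horizontally at the top; its moment arm is the height L sinθ = 5.1·sin77.6° = 4.981 m, counterclockwise.
Balancing moments: N × 4.981 = 393.3, giving N = 79 N.
ΣFx = 0: friction at the foot balances the wall's push, so f = N_wall = 79 N.

f ≈ 79 N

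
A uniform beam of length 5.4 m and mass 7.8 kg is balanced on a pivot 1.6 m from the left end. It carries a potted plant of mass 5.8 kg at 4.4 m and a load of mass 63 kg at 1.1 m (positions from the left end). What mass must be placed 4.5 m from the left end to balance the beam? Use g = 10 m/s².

Take moments about the pivot (at 1.6 m from the left end).
Beam weight: 7.8 × 10 = 78 N down at 2.7 m → arm 1.1 m, τ = 78 × 1.1 = 85.8 N·m clockwise.
Potted plant: 5.8 × 10 = 58 N down at 4.4 m → arm 2.8 m, τ = 58 × 2.8 = 162.4 N·m clockwise.
Load: 63 × 10 = 630 N down at 1.1 m → arm 0.5 m, τ = 630 × 0.5 = 315 N·m counterclockwise.
Net moment of known loads = 66.8 N·m counterclockwise.
An unknown mass m at 4.5 m has arm 2.9 m; its moment is m·g·2.9 clockwise.
For rotational equilibrium, m × 10 × 2.9 = 66.8, so m = 66.8 / (10 × 2.9) = 2.3 kg.

m ≈ 2.3 kg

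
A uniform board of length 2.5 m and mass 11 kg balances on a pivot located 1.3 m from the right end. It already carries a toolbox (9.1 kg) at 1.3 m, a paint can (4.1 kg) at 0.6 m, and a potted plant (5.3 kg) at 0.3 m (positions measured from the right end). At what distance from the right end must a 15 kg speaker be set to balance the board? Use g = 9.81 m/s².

Sum moments about the pivot (at 1.3 m from the right end) (the support reaction has zero arm there).
Beam weight: 11 × 9.81 = 107.9 N down at 1.25 m → arm 0.05 m, τ = 107.9 × 0.05 = 5.395 N·m clockwise.
Toolbox: acts at the pivot, moment arm 0 → no torque.
Paint can: 4.1 × 9.81 = 40.22 N down at 0.6 m → arm 0.7 m, τ = 40.22 × 0.7 = 28.15 N·m clockwise.
Potted plant: 5.3 × 9.81 = 51.99 N down at 0.3 m → arm 1 m, τ = 51.99 × 1 = 51.99 N·m clockwise.
Net moment of existing loads = 85.53 N·m clockwise.
The speaker weighs 15 × 9.81 = 147.2 N and must supply an equal counterclockwise moment, so its lever arm about the pivot is 85.53 / 147.2 = 0.581 m.
That puts it at 1.3 + 0.581 = 1.88 m from the right end.

x ≈ 1.88 m from the right end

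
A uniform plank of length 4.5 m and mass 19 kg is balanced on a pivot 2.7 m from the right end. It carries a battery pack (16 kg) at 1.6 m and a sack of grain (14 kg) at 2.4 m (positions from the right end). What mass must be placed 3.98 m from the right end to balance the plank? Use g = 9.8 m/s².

About the pivot (at 2.7 m from the right end):
Beam weight: 19 × 9.8 = 186.2 N down at 2.25 m → arm 0.45 m, τ = 186.2 × 0.45 = 83.79 N·m clockwise.
Battery pack: 16 × 9.8 = 156.8 N down at 1.6 m → arm 1.1 m, τ = 156.8 × 1.1 = 172.5 N·m clockwise.
Sack of grain: 14 × 9.8 = 137.2 N down at 2.4 m → arm 0.3 m, τ = 137.2 × 0.3 = 41.16 N·m clockwise.
Net moment of known loads = 297.5 N·m clockwise.
An unknown mass m at 3.98 m has arm 1.28 m; its moment is m·g·1.28 counterclockwise.
Setting net torque to zero: m × 9.8 × 1.28 = 297.5 → m = 297.5 / (9.8 × 1.28) = 23.7 kg.

m ≈ 23.7 kg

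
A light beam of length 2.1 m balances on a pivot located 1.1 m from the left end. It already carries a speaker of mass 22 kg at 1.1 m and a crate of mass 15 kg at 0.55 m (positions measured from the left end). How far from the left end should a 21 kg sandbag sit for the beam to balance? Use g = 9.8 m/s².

x ≈ 1.49 m from the left end

About the pivot (at 1.1 m from the left end):
Speaker: acts at the pivot, moment arm 0 → no torque.
Crate: 15 × 9.8 = 147 N down at 0.55 m → arm 0.55 m, τ = 147 × 0.55 = 80.85 N·m counterclockwise.
Net moment of existing loads = 80.85 N·m counterclockwise.
The sandbag weighs 21 × 9.8 = 205.8 N and must supply an equal clockwise moment, so its lever arm about the pivot is 80.85 / 205.8 = 0.393 m.
That puts it at 1.1 + 0.393 = 1.49 m from the left end.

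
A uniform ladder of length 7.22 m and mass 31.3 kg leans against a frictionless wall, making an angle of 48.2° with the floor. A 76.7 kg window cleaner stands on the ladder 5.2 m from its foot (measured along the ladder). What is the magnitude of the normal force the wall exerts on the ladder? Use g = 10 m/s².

About the foot of the ladder:
Ladder weight 31.3×10 = 313 N acts at 3.61 m along the ladder; its horizontal arm is 3.61·cos48.2° = 2.406 m → τ = 753.1 N·m clockwise.
Window cleaner: 76.7×10 = 767 N at 5.2 m → arm 3.466 m → τ = 2658 N·m clockwise.
Wall normal N acts horizontally at the top; its moment arm is the height L sinθ = 7.22·sin48.2° = 5.382 m, counterclockwise.
Setting net torque to zero: N × 5.382 = 3411 → N = 634 N.

N_wall ≈ 634 N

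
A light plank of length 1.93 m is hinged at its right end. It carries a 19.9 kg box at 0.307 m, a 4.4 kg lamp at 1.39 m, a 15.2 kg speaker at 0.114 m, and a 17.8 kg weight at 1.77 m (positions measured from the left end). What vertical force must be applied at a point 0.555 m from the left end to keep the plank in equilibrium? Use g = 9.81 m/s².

F ≈ 465 N

Sum moments about the right end (the unknown pivot reaction has zero arm there).
Box: 19.9 × 9.81 = 195.2 N down at 0.307 m → arm 1.623 m, τ = 195.2 × 1.623 = 316.8 N·m counterclockwise.
Lamp: 4.4 × 9.81 = 43.16 N down at 1.39 m → arm 0.54 m, τ = 43.16 × 0.54 = 23.31 N·m counterclockwise.
Speaker: 15.2 × 9.81 = 149.1 N down at 0.114 m → arm 1.816 m, τ = 149.1 × 1.816 = 270.8 N·m counterclockwise.
Weight: 17.8 × 9.81 = 174.6 N down at 1.77 m → arm 0.16 m, τ = 174.6 × 0.16 = 27.94 N·m counterclockwise.
Net moment of the loads = 638.9 N·m counterclockwise.
The upward force F acts at a point 0.555 m from the left end, arm 1.375 m, giving F × 1.375 clockwise.
Στ = 0 ⇒ F × 1.375 = 638.9 ⇒ F = 638.9 / 1.375 = 465 N.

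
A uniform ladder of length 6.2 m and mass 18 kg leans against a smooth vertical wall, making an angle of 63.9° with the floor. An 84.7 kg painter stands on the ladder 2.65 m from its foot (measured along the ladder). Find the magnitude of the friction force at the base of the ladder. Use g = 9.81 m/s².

Sum moments about the foot of the ladder (the floor normal and friction both act there and drop out).
Ladder weight 18×9.81 = 176.6 N acts at 3.1 m along the ladder; its horizontal arm is 3.1·cos63.9° = 1.364 m → τ = 240.9 N·m clockwise.
Painter: 84.7×9.81 = 830.9 N at 2.65 m → arm 1.166 m → τ = 968.8 N·m clockwise.
Wall normal N acts horizontally at the top; its moment arm is the height L sinθ = 6.2·sin63.9° = 5.568 m, counterclockwise.
Setting net torque to zero: N × 5.568 = 1210 → N = 217 N.
ΣFx = 0: friction at the foot balances the wall's push, so f = N_wall = 217 N.

f ≈ 217 N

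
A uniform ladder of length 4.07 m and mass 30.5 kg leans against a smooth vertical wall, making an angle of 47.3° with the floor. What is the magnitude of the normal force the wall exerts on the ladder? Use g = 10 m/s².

About the foot of the ladder:
Ladder weight 30.5×10 = 305 N acts at 2.035 m along the ladder; its horizontal arm is 2.035·cos47.3° = 1.38 m → τ = 420.9 N·m clockwise.
Wall normal N acts horizontally at the top; its moment arm is the height L sinθ = 4.07·sin47.3° = 2.991 m, counterclockwise.
Balancing moments: N × 2.991 = 420.9, giving N = 141 N.

N_wall ≈ 141 N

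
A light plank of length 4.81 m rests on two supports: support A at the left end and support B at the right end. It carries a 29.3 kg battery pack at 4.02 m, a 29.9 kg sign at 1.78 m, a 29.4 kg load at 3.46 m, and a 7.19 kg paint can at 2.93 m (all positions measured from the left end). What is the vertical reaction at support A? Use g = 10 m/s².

R_A ≈ 347 N

About support B:
Battery pack: 29.3 × 10 = 293 N down at 4.02 m → arm 0.79 m, τ = 293 × 0.79 = 231.5 N·m counterclockwise.
Sign: 29.9 × 10 = 299 N down at 1.78 m → arm 3.03 m, τ = 299 × 3.03 = 906 N·m counterclockwise.
Load: 29.4 × 10 = 294 N down at 3.46 m → arm 1.35 m, τ = 294 × 1.35 = 396.9 N·m counterclockwise.
Paint can: 7.19 × 10 = 71.9 N down at 2.93 m → arm 1.88 m, τ = 71.9 × 1.88 = 135.2 N·m counterclockwise.
Net load moment about support B = 1670 N·m counterclockwise.
Reaction R at support A is upward at 0 m, arm 4.81 m → moment R × 4.81 clockwise.
Στ = 0 ⇒ R × 4.81 = 1670 ⇒ R = 347 N.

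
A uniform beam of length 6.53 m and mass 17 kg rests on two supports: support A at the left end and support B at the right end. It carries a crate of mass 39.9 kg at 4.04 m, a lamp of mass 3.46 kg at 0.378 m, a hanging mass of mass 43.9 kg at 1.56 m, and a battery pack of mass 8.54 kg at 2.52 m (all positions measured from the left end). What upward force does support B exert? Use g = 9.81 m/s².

Taking torques about support A:
Beam weight: 17 × 9.81 = 166.8 N down at 3.265 m → arm 3.265 m, τ = 166.8 × 3.265 = 544.6 N·m clockwise.
Crate: 39.9 × 9.81 = 391.4 N down at 4.04 m → arm 4.04 m, τ = 391.4 × 4.04 = 1581 N·m clockwise.
Lamp: 3.46 × 9.81 = 33.94 N down at 0.378 m → arm 0.378 m, τ = 33.94 × 0.378 = 12.83 N·m clockwise.
Hanging mass: 43.9 × 9.81 = 430.7 N down at 1.56 m → arm 1.56 m, τ = 430.7 × 1.56 = 671.9 N·m clockwise.
Battery pack: 8.54 × 9.81 = 83.78 N down at 2.52 m → arm 2.52 m, τ = 83.78 × 2.52 = 211.1 N·m clockwise.
Net load moment about support A = 3021 N·m clockwise.
Reaction R at support B is upward at 6.53 m, arm 6.53 m → moment R × 6.53 counterclockwise.
For rotational equilibrium, R × 6.53 = 3021, so R = 463 N.

R_B ≈ 463 N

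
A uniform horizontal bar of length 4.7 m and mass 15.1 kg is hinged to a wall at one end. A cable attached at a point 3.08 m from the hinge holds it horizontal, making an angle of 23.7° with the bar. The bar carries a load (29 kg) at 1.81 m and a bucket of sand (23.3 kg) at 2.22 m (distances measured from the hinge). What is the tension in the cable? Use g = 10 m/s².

T ≈ 1130 N

Take moments about the hinge.
Beam weight: 15.1 × 10 = 151 N down at 2.35 m → arm 2.35 m, τ = 151 × 2.35 = 354.9 N·m clockwise.
Load: 29 × 10 = 290 N down at 1.81 m → arm 1.81 m, τ = 290 × 1.81 = 524.9 N·m clockwise.
Bucket of sand: 23.3 × 10 = 233 N down at 2.22 m → arm 2.22 m, τ = 233 × 2.22 = 517.3 N·m clockwise.
Total clockwise load moment = 1397 N·m.
The cable tension T acts at 3.08 m; only its component perpendicular to the bar, T sinθ, produces torque. sin 23.7° = 0.4019.
For rotational equilibrium, T × 3.08 × 0.4019 = 1397, so T = 1397 / 1.238 = 1130 N.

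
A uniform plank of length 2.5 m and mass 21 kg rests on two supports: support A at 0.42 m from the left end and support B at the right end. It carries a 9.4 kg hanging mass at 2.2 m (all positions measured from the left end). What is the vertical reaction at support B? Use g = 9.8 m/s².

R_B ≈ 161 N

Choose support A as the axis so its reaction then has zero moment arm.
Beam weight: 21 × 9.8 = 205.8 N down at 1.25 m → arm 0.83 m, τ = 205.8 × 0.83 = 170.8 N·m clockwise.
Hanging mass: 9.4 × 9.8 = 92.12 N down at 2.2 m → arm 1.78 m, τ = 92.12 × 1.78 = 164 N·m clockwise.
Net load moment about support A = 334.8 N·m clockwise.
Reaction R at support B is upward at 2.5 m, arm 2.08 m → moment R × 2.08 counterclockwise.
For rotational equilibrium, R × 2.08 = 334.8, so R = 161 N.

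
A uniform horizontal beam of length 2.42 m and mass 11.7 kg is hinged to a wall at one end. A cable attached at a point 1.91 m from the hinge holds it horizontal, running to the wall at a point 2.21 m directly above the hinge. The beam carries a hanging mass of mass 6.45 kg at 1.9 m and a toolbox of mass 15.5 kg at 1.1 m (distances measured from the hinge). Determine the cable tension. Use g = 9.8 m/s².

T ≈ 295 N

Taking torques about the hinge:
Beam weight: 11.7 × 9.8 = 114.7 N down at 1.21 m → arm 1.21 m, τ = 114.7 × 1.21 = 138.8 N·m clockwise.
Hanging mass: 6.45 × 9.8 = 63.21 N down at 1.9 m → arm 1.9 m, τ = 63.21 × 1.9 = 120.1 N·m clockwise.
Toolbox: 15.5 × 9.8 = 151.9 N down at 1.1 m → arm 1.1 m, τ = 151.9 × 1.1 = 167.1 N·m clockwise.
Total clockwise load moment = 426 N·m.
The cable tension T acts at 1.91 m; only its component perpendicular to the beam, T sinθ, produces torque. sinθ = h/√(h²+d²) = 2.21/√(2.21²+1.91²) = 0.7566.
Setting net torque to zero: T × 1.91 × 0.7566 = 426 → T = 426 / 1.445 = 295 N.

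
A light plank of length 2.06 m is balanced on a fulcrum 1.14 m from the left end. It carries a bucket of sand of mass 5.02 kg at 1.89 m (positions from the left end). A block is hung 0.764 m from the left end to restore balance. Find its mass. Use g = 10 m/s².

Take moments about the fulcrum (at 1.14 m from the left end).
Bucket of sand: 5.02 × 10 = 50.2 N down at 1.89 m → arm 0.75 m, τ = 50.2 × 0.75 = 37.65 N·m clockwise.
Net moment of known loads = 37.65 N·m clockwise.
An unknown mass m at 0.764 m has arm 0.376 m; its moment is m·g·0.376 counterclockwise.
Setting net torque to zero: m × 10 × 0.376 = 37.65 → m = 37.65 / (10 × 0.376) = 10 kg.

m ≈ 10 kg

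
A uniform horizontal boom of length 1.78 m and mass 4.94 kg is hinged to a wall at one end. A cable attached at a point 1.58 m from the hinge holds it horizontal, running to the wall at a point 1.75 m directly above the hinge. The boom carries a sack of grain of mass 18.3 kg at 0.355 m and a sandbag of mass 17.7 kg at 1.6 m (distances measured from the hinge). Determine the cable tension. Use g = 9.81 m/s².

T ≈ 328 N

Take moments about the hinge.
Beam weight: 4.94 × 9.81 = 48.46 N down at 0.89 m → arm 0.89 m, τ = 48.46 × 0.89 = 43.13 N·m clockwise.
Sack of grain: 18.3 × 9.81 = 179.5 N down at 0.355 m → arm 0.355 m, τ = 179.5 × 0.355 = 63.72 N·m clockwise.
Sandbag: 17.7 × 9.81 = 173.6 N down at 1.6 m → arm 1.6 m, τ = 173.6 × 1.6 = 277.8 N·m clockwise.
Total clockwise load moment = 384.6 N·m.
The cable tension T acts at 1.58 m; only its component perpendicular to the boom, T sinθ, produces torque. sinθ = h/√(h²+d²) = 1.75/√(1.75²+1.58²) = 0.7422.
Balancing moments: T × 1.58 × 0.7422 = 384.6, giving T = 384.6 / 1.173 = 328 N.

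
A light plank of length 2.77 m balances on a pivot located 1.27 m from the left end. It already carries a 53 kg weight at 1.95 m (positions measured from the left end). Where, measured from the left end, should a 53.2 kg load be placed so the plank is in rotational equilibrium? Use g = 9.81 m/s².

Taking torques about the pivot (at 1.27 m from the left end):
Weight: 53 × 9.81 = 519.9 N down at 1.95 m → arm 0.68 m, τ = 519.9 × 0.68 = 353.5 N·m clockwise.
Net moment of existing loads = 353.5 N·m clockwise.
The load weighs 53.2 × 9.81 = 521.9 N and must supply an equal counterclockwise moment, so its lever arm about the pivot is 353.5 / 521.9 = 0.677 m.
That puts it at 1.27 − 0.677 = 0.593 m from the left end.

x ≈ 0.593 m from the left end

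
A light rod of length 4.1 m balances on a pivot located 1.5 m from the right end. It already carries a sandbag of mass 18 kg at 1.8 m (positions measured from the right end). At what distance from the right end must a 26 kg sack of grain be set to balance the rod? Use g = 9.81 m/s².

Choose the pivot (at 1.5 m from the right end) as the axis so the support reaction has zero arm there.
Sandbag: 18 × 9.81 = 176.6 N down at 1.8 m → arm 0.3 m, τ = 176.6 × 0.3 = 52.98 N·m counterclockwise.
Net moment of existing loads = 52.98 N·m counterclockwise.
The sack of grain weighs 26 × 9.81 = 255.1 N and must supply an equal clockwise moment, so its lever arm about the pivot is 52.98 / 255.1 = 0.208 m.
That puts it at 1.5 − 0.208 = 1.29 m from the right end.

x ≈ 1.29 m from the right end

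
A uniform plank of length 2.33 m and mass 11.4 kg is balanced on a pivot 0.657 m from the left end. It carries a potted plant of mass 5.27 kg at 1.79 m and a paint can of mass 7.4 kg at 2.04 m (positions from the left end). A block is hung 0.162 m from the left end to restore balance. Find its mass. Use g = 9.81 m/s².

About the pivot (at 0.657 m from the left end):
Beam weight: 11.4 × 9.81 = 111.8 N down at 1.165 m → arm 0.508 m, τ = 111.8 × 0.508 = 56.79 N·m clockwise.
Potted plant: 5.27 × 9.81 = 51.7 N down at 1.79 m → arm 1.133 m, τ = 51.7 × 1.133 = 58.58 N·m clockwise.
Paint can: 7.4 × 9.81 = 72.59 N down at 2.04 m → arm 1.383 m, τ = 72.59 × 1.383 = 100.4 N·m clockwise.
Net moment of known loads = 215.8 N·m clockwise.
An unknown mass m at 0.162 m has arm 0.495 m; its moment is m·g·0.495 counterclockwise.
Balancing moments: m × 9.81 × 0.495 = 215.8, giving m = 215.8 / (9.81 × 0.495) = 44.4 kg.

m ≈ 44.4 kg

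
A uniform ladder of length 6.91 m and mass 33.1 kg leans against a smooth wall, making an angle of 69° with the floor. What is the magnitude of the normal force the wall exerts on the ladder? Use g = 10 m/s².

Choose the foot of the ladder as the axis so the floor normal and friction both act there and drop out.
Ladder weight 33.1×10 = 331 N acts at 3.455 m along the ladder; its horizontal arm is 3.455·cos69° = 1.238 m → τ = 409.8 N·m clockwise.
Wall normal N acts horizontally at the top; its moment arm is the height L sinθ = 6.91·sin69° = 6.451 m, counterclockwise.
Balancing moments: N × 6.451 = 409.8, giving N = 63.5 N.

N_wall ≈ 63.5 N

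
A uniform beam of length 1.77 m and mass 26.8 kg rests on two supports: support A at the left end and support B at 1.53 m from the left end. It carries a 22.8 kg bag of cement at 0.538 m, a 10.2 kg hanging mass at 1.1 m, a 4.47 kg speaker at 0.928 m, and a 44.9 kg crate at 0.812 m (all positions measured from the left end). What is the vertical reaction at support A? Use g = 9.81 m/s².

About support B:
Beam weight: 26.8 × 9.81 = 262.9 N down at 0.885 m → arm 0.645 m, τ = 262.9 × 0.645 = 169.6 N·m counterclockwise.
Bag of cement: 22.8 × 9.81 = 223.7 N down at 0.538 m → arm 0.992 m, τ = 223.7 × 0.992 = 221.9 N·m counterclockwise.
Hanging mass: 10.2 × 9.81 = 100.1 N down at 1.1 m → arm 0.43 m, τ = 100.1 × 0.43 = 43.04 N·m counterclockwise.
Speaker: 4.47 × 9.81 = 43.85 N down at 0.928 m → arm 0.602 m, τ = 43.85 × 0.602 = 26.4 N·m counterclockwise.
Crate: 44.9 × 9.81 = 440.5 N down at 0.812 m → arm 0.718 m, τ = 440.5 × 0.718 = 316.3 N·m counterclockwise.
Net load moment about support B = 777.2 N·m counterclockwise.
Reaction R at support A is upward at 0 m, arm 1.53 m → moment R × 1.53 clockwise.
Balancing moments: R × 1.53 = 777.2, giving R = 508 N.

R_A ≈ 508 N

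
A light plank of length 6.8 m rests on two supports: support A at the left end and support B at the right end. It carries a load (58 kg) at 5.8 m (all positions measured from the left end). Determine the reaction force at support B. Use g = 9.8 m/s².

Choose support A as the axis so its reaction then has zero moment arm.
Load: 58 × 9.8 = 568.4 N down at 5.8 m → arm 5.8 m, τ = 568.4 × 5.8 = 3297 N·m clockwise.
Net load moment about support A = 3297 N·m clockwise.
Reaction R at support B is upward at 6.8 m, arm 6.8 m → moment R × 6.8 counterclockwise.
Στ = 0 ⇒ R × 6.8 = 3297 ⇒ R = 485 N.

R_B ≈ 485 N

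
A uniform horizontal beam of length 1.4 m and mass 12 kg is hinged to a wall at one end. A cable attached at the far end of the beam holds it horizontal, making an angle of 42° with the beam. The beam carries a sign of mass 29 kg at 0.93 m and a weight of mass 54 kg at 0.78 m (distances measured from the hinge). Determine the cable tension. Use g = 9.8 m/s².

Take moments about the hinge.
Beam weight: 12 × 9.8 = 117.6 N down at 0.7 m → arm 0.7 m, τ = 117.6 × 0.7 = 82.32 N·m clockwise.
Sign: 29 × 9.8 = 284.2 N down at 0.93 m → arm 0.93 m, τ = 284.2 × 0.93 = 264.3 N·m clockwise.
Weight: 54 × 9.8 = 529.2 N down at 0.78 m → arm 0.78 m, τ = 529.2 × 0.78 = 412.8 N·m clockwise.
Total clockwise load moment = 759.4 N·m.
The cable tension T acts at 1.4 m; only its component perpendicular to the beam, T sinθ, produces torque. sin 42° = 0.6691.
Στ = 0 ⇒ T × 1.4 × 0.6691 = 759.4 ⇒ T = 759.4 / 0.9367 = 811 N.

T ≈ 811 N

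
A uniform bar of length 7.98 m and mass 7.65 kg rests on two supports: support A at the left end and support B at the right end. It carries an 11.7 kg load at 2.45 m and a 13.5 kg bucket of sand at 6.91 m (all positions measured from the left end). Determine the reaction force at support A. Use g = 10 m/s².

Choose support B as the axis so its reaction then has zero moment arm.
Beam weight: 7.65 × 10 = 76.5 N down at 3.99 m → arm 3.99 m, τ = 76.5 × 3.99 = 305.2 N·m counterclockwise.
Load: 11.7 × 10 = 117 N down at 2.45 m → arm 5.53 m, τ = 117 × 5.53 = 647 N·m counterclockwise.
Bucket of sand: 13.5 × 10 = 135 N down at 6.91 m → arm 1.07 m, τ = 135 × 1.07 = 144.5 N·m counterclockwise.
Net load moment about support B = 1097 N·m counterclockwise.
Reaction R at support A is upward at 0 m, arm 7.98 m → moment R × 7.98 clockwise.
For rotational equilibrium, R × 7.98 = 1097, so R = 137 N.

R_A ≈ 137 N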